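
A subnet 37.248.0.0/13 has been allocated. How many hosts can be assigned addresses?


Host bits = 32 - 13 = 19
Total addresses = 2^19 = 524288
Usable = total - 2 (network and broadcast)
Usable hosts: 524286


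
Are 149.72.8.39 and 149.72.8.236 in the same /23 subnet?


Mask: 255.255.254.0
149.72.8.39 AND mask = 149.72.8.0
149.72.8.236 AND mask = 149.72.8.0
Yes, same subnet (149.72.8.0)


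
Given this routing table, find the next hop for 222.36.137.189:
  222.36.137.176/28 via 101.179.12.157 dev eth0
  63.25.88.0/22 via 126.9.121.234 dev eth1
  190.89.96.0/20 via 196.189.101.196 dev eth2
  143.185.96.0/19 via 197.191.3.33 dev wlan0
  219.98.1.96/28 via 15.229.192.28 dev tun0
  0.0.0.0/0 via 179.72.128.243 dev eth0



Longest prefix match for 222.36.137.189:
  /28 222.36.137.176: MATCH
  /22 63.25.88.0: no
  /20 190.89.96.0: no
  /19 143.185.96.0: no
  /28 219.98.1.96: no
  /0 0.0.0.0: MATCH
Selected: next-hop 101.179.12.157 via eth0 (matched /28)


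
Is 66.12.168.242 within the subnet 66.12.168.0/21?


Subnet network: 66.12.168.0
Test IP AND mask: 66.12.168.0
Yes, 66.12.168.242 is in 66.12.168.0/21


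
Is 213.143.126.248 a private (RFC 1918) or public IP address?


RFC 1918 private ranges:
  10.0.0.0/8 (10.0.0.0 - 10.255.255.255)
  172.16.0.0/12 (172.16.0.0 - 172.31.255.255)
  192.168.0.0/16 (192.168.0.0 - 192.168.255.255)
Public (not in any RFC 1918 range)


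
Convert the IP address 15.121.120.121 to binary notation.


15 = 00001111
121 = 01111001
120 = 01111000
121 = 01111001
Binary: 00001111.01111001.01111000.01111001


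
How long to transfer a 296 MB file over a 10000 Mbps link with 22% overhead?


Effective throughput = 10000 * (1 - 22/100) = 7800 Mbps
File size in Mb = 296 * 8 = 2368 Mb
Time = 2368 / 7800
Time = 0.3036 seconds


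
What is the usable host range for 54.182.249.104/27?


Network: 54.182.249.96
Broadcast: 54.182.249.127
First usable = network + 1
Last usable = broadcast - 1
Range: 54.182.249.97 to 54.182.249.126


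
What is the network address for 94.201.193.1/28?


IP:   01011110.11001001.11000001.00000001
Mask: 11111111.11111111.11111111.11110000
AND operation:
Net:  01011110.11001001.11000001.00000000
Network: 94.201.193.0/28


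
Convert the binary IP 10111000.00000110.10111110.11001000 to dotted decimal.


10111000 = 184
00000110 = 6
10111110 = 190
11001000 = 200
IP: 184.6.190.200


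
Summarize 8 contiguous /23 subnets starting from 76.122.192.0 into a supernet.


Original prefix: /23
Number of subnets: 8 = 2^3
New prefix = 23 - 3 = 20
Supernet: 76.122.192.0/20


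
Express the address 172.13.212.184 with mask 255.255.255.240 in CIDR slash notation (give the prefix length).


Binary: 11111111.11111111.11111111.11110000
Count leading 1s
Prefix: /28


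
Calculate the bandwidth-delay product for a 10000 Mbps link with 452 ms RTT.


BDP = bandwidth * RTT
= 10000 Mbps * 452 ms
= 10000 * 1e6 * 452 / 1000 bits
= 4520000000 bits
= 565000000 bytes
= 551757.8125 KB
BDP = 4520000000 bits (565000000 bytes)


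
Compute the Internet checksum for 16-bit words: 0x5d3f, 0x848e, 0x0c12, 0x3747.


Sum all words (with carry folding):
+ 0x5d3f = 0x5d3f
+ 0x848e = 0xe1cd
+ 0x0c12 = 0xeddf
+ 0x3747 = 0x2527
One's complement: ~0x2527
Checksum = 0xdad8


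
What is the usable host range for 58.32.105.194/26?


Network: 58.32.105.192
Broadcast: 58.32.105.255
First usable = network + 1
Last usable = broadcast - 1
Range: 58.32.105.193 to 58.32.105.254


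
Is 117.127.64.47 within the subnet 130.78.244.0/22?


Subnet network: 130.78.244.0
Test IP AND mask: 117.127.64.0
No, 117.127.64.47 is not in 130.78.244.0/22


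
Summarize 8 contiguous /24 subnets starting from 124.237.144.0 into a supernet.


Original prefix: /24
Number of subnets: 8 = 2^3
New prefix = 24 - 3 = 21
Supernet: 124.237.144.0/21


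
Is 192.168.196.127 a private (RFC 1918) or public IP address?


RFC 1918 private ranges:
  10.0.0.0/8 (10.0.0.0 - 10.255.255.255)
  172.16.0.0/12 (172.16.0.0 - 172.31.255.255)
  192.168.0.0/16 (192.168.0.0 - 192.168.255.255)
Private (in 192.168.0.0/16)


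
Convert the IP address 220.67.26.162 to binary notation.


220 = 11011100
67 = 01000011
26 = 00011010
162 = 10100010
Binary: 11011100.01000011.00011010.10100010


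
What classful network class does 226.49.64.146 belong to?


First octet: 226
Binary: 11100010
1110xxxx -> Class D (224-239)
Class D (multicast), default mask N/A


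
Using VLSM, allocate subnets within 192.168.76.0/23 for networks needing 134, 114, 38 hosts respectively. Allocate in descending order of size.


134 hosts -> /24 (254 usable): 192.168.76.0/24
114 hosts -> /25 (126 usable): 192.168.77.0/25
38 hosts -> /26 (62 usable): 192.168.77.128/26
Allocation: 192.168.76.0/24 (134 hosts, 254 usable); 192.168.77.0/25 (114 hosts, 126 usable); 192.168.77.128/26 (38 hosts, 62 usable)


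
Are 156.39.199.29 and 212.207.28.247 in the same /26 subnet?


Mask: 255.255.255.192
156.39.199.29 AND mask = 156.39.199.0
212.207.28.247 AND mask = 212.207.28.192
No, different subnets (156.39.199.0 vs 212.207.28.192)


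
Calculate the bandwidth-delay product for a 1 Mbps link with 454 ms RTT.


BDP = bandwidth * RTT
= 1 Mbps * 454 ms
= 1 * 1e6 * 454 / 1000 bits
= 454000 bits
= 56750 bytes
= 55.4199 KB
BDP = 454000 bits (56750 bytes)


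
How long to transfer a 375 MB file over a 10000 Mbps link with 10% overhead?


Effective throughput = 10000 * (1 - 10/100) = 9000 Mbps
File size in Mb = 375 * 8 = 3000 Mb
Time = 3000 / 9000
Time = 0.3333 seconds


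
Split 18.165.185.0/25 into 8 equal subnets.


New prefix = 25 + 3 = 28
Each subnet has 16 addresses
  18.165.185.0/28
  18.165.185.16/28
  18.165.185.32/28
  18.165.185.48/28
  18.165.185.64/28
  18.165.185.80/28
  18.165.185.96/28
  18.165.185.112/28
Subnets: 18.165.185.0/28, 18.165.185.16/28, 18.165.185.32/28, 18.165.185.48/28, 18.165.185.64/28, 18.165.185.80/28, 18.165.185.96/28, 18.165.185.112/28


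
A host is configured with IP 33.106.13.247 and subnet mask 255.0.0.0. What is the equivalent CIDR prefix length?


Binary: 11111111.00000000.00000000.00000000
Count leading 1s
Prefix: /8


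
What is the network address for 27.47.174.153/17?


IP:   00011011.00101111.10101110.10011001
Mask: 11111111.11111111.10000000.00000000
AND operation:
Net:  00011011.00101111.10000000.00000000
Network: 27.47.128.0/17


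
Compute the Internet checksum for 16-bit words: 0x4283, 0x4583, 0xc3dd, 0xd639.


Sum all words (with carry folding):
+ 0x4283 = 0x4283
+ 0x4583 = 0x8806
+ 0xc3dd = 0x4be4
+ 0xd639 = 0x221e
One's complement: ~0x221e
Checksum = 0xdde1


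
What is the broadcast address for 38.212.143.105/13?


Network: 38.208.0.0/13
Host bits = 19
Set all host bits to 1:
Broadcast: 38.215.255.255


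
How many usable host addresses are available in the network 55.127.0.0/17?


Host bits = 32 - 17 = 15
Total addresses = 2^15 = 32768
Usable = total - 2 (network and broadcast)
Usable hosts: 32766


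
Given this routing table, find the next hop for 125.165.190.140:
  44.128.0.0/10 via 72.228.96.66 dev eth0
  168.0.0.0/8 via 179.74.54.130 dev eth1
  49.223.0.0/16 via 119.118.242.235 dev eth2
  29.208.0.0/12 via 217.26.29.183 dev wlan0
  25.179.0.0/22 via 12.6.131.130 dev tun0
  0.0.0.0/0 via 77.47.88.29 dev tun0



Longest prefix match for 125.165.190.140:
  /10 44.128.0.0: no
  /8 168.0.0.0: no
  /16 49.223.0.0: no
  /12 29.208.0.0: no
  /22 25.179.0.0: no
  /0 0.0.0.0: MATCH
Selected: next-hop 77.47.88.29 via tun0 (matched /0)


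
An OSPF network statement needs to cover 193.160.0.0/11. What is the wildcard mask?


Subnet mask: 255.224.0.0
Wildcard = 255.255.255.255 - subnet mask
255 - 255 = 0
255 - 224 = 31
255 - 0 = 255
255 - 0 = 255
Wildcard: 0.31.255.255


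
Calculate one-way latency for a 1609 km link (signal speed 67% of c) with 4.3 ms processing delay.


Speed = 0.67 * 3e5 km/s = 201000 km/s
Propagation delay = 1609 / 201000 = 0.008 s = 8.005 ms
Processing delay = 4.3 ms
Total one-way latency = 12.305 ms


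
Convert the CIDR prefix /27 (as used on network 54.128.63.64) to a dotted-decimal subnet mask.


/27 means 27 network bits, 5 host bits
Binary: 11111111111111111111111111100000
Mask: 255.255.255.224


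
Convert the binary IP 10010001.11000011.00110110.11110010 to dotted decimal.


10010001 = 145
11000011 = 195
00110110 = 54
11110010 = 242
IP: 145.195.54.242


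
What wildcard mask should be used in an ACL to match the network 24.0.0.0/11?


Subnet mask: 255.224.0.0
Wildcard = 255.255.255.255 - subnet mask
255 - 255 = 0
255 - 224 = 31
255 - 0 = 255
255 - 0 = 255
Wildcard: 0.31.255.255


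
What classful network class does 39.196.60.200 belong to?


First octet: 39
Binary: 00100111
0xxxxxxx -> Class A (1-126)
Class A, default mask 255.0.0.0 (/8)


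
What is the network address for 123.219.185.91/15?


IP:   01111011.11011011.10111001.01011011
Mask: 11111111.11111110.00000000.00000000
AND operation:
Net:  01111011.11011010.00000000.00000000
Network: 123.218.0.0/15


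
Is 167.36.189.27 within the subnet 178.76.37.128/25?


Subnet network: 178.76.37.128
Test IP AND mask: 167.36.189.0
No, 167.36.189.27 is not in 178.76.37.128/25


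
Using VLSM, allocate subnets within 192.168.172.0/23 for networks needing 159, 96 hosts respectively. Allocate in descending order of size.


159 hosts -> /24 (254 usable): 192.168.172.0/24
96 hosts -> /25 (126 usable): 192.168.173.0/25
Allocation: 192.168.172.0/24 (159 hosts, 254 usable); 192.168.173.0/25 (96 hosts, 126 usable)


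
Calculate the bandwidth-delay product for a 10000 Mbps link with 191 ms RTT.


BDP = bandwidth * RTT
= 10000 Mbps * 191 ms
= 10000 * 1e6 * 191 / 1000 bits
= 1910000000 bits
= 238750000 bytes
= 233154.2969 KB
BDP = 1910000000 bits (238750000 bytes)


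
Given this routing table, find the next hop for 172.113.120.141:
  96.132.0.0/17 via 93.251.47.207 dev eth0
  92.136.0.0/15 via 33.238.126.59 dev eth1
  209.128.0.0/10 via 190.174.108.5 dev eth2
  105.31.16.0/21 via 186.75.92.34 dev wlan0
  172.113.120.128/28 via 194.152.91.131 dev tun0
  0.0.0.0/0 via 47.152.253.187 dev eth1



Longest prefix match for 172.113.120.141:
  /17 96.132.0.0: no
  /15 92.136.0.0: no
  /10 209.128.0.0: no
  /21 105.31.16.0: no
  /28 172.113.120.128: MATCH
  /0 0.0.0.0: MATCH
Selected: next-hop 194.152.91.131 via tun0 (matched /28)


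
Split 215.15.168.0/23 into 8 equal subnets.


New prefix = 23 + 3 = 26
Each subnet has 64 addresses
  215.15.168.0/26
  215.15.168.64/26
  215.15.168.128/26
  215.15.168.192/26
  215.15.169.0/26
  215.15.169.64/26
  215.15.169.128/26
  215.15.169.192/26
Subnets: 215.15.168.0/26, 215.15.168.64/26, 215.15.168.128/26, 215.15.168.192/26, 215.15.169.0/26, 215.15.169.64/26, 215.15.169.128/26, 215.15.169.192/26


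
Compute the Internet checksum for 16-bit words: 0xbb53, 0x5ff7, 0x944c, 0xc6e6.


Sum all words (with carry folding):
+ 0xbb53 = 0xbb53
+ 0x5ff7 = 0x1b4b
+ 0x944c = 0xaf97
+ 0xc6e6 = 0x767e
One's complement: ~0x767e
Checksum = 0x8981


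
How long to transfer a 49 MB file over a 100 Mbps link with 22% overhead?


Effective throughput = 100 * (1 - 22/100) = 78 Mbps
File size in Mb = 49 * 8 = 392 Mb
Time = 392 / 78
Time = 5.0256 seconds


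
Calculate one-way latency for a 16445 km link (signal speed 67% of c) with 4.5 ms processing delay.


Speed = 0.67 * 3e5 km/s = 201000 km/s
Propagation delay = 16445 / 201000 = 0.0818 s = 81.8159 ms
Processing delay = 4.5 ms
Total one-way latency = 86.3159 ms


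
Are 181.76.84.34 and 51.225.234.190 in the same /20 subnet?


Mask: 255.255.240.0
181.76.84.34 AND mask = 181.76.80.0
51.225.234.190 AND mask = 51.225.224.0
No, different subnets (181.76.80.0 vs 51.225.224.0)


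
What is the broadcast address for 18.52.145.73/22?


Network: 18.52.144.0/22
Host bits = 10
Set all host bits to 1:
Broadcast: 18.52.147.255


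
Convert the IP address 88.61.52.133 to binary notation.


88 = 01011000
61 = 00111101
52 = 00110100
133 = 10000101
Binary: 01011000.00111101.00110100.10000101


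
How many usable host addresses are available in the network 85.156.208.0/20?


Host bits = 32 - 20 = 12
Total addresses = 2^12 = 4096
Usable = total - 2 (network and broadcast)
Usable hosts: 4094


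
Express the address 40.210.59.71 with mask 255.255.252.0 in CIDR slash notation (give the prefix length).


Binary: 11111111.11111111.11111100.00000000
Count leading 1s
Prefix: /22


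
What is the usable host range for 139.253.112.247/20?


Network: 139.253.112.0
Broadcast: 139.253.127.255
First usable = network + 1
Last usable = broadcast - 1
Range: 139.253.112.1 to 139.253.127.254


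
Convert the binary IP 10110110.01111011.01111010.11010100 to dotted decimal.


10110110 = 182
01111011 = 123
01111010 = 122
11010100 = 212
IP: 182.123.122.212


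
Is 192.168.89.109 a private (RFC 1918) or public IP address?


RFC 1918 private ranges:
  10.0.0.0/8 (10.0.0.0 - 10.255.255.255)
  172.16.0.0/12 (172.16.0.0 - 172.31.255.255)
  192.168.0.0/16 (192.168.0.0 - 192.168.255.255)
Private (in 192.168.0.0/16)


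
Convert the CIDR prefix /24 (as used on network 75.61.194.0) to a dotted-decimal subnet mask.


/24 means 24 network bits, 8 host bits
Binary: 11111111111111111111111100000000
Mask: 255.255.255.0


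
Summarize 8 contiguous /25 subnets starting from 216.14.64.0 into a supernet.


Original prefix: /25
Number of subnets: 8 = 2^3
New prefix = 25 - 3 = 22
Supernet: 216.14.64.0/22


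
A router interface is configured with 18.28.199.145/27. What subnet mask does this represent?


/27 means 27 network bits, 5 host bits
Binary: 11111111111111111111111111100000
Mask: 255.255.255.224


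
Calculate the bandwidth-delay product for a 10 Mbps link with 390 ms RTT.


BDP = bandwidth * RTT
= 10 Mbps * 390 ms
= 10 * 1e6 * 390 / 1000 bits
= 3900000 bits
= 487500 bytes
= 476.0742 KB
BDP = 3900000 bits (487500 bytes)


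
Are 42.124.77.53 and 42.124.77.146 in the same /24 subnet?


Mask: 255.255.255.0
42.124.77.53 AND mask = 42.124.77.0
42.124.77.146 AND mask = 42.124.77.0
Yes, same subnet (42.124.77.0)


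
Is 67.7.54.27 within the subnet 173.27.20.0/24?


Subnet network: 173.27.20.0
Test IP AND mask: 67.7.54.0
No, 67.7.54.27 is not in 173.27.20.0/24


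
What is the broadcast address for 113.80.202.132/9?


Network: 113.0.0.0/9
Host bits = 23
Set all host bits to 1:
Broadcast: 113.127.255.255


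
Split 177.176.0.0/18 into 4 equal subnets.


New prefix = 18 + 2 = 20
Each subnet has 4096 addresses
  177.176.0.0/20
  177.176.16.0/20
  177.176.32.0/20
  177.176.48.0/20
Subnets: 177.176.0.0/20, 177.176.16.0/20, 177.176.32.0/20, 177.176.48.0/20


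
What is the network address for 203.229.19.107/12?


IP:   11001011.11100101.00010011.01101011
Mask: 11111111.11110000.00000000.00000000
AND operation:
Net:  11001011.11100000.00000000.00000000
Network: 203.224.0.0/12


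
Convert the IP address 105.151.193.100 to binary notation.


105 = 01101001
151 = 10010111
193 = 11000001
100 = 01100100
Binary: 01101001.10010111.11000001.01100100


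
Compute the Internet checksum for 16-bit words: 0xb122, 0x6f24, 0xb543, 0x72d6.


Sum all words (with carry folding):
+ 0xb122 = 0xb122
+ 0x6f24 = 0x2047
+ 0xb543 = 0xd58a
+ 0x72d6 = 0x4861
One's complement: ~0x4861
Checksum = 0xb79e


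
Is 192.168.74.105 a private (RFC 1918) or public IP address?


RFC 1918 private ranges:
  10.0.0.0/8 (10.0.0.0 - 10.255.255.255)
  172.16.0.0/12 (172.16.0.0 - 172.31.255.255)
  192.168.0.0/16 (192.168.0.0 - 192.168.255.255)
Private (in 192.168.0.0/16)


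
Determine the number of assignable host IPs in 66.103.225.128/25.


Host bits = 32 - 25 = 7
Total addresses = 2^7 = 128
Usable = total - 2 (network and broadcast)
Usable hosts: 126


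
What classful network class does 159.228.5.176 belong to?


First octet: 159
Binary: 10011111
10xxxxxx -> Class B (128-191)
Class B, default mask 255.255.0.0 (/16)


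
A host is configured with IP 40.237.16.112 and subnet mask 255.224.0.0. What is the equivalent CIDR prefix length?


Binary: 11111111.11100000.00000000.00000000
Count leading 1s
Prefix: /11


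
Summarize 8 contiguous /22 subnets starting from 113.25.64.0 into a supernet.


Original prefix: /22
Number of subnets: 8 = 2^3
New prefix = 22 - 3 = 19
Supernet: 113.25.64.0/19


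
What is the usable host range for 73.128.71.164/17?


Network: 73.128.0.0
Broadcast: 73.128.127.255
First usable = network + 1
Last usable = broadcast - 1
Range: 73.128.0.1 to 73.128.127.254


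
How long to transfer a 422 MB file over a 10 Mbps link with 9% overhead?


Effective throughput = 10 * (1 - 9/100) = 9.1 Mbps
File size in Mb = 422 * 8 = 3376 Mb
Time = 3376 / 9.1
Time = 370.989 seconds


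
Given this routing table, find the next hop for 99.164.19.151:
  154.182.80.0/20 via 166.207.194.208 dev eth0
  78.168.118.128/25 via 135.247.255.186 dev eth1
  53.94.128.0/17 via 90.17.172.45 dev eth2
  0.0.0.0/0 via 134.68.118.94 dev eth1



Longest prefix match for 99.164.19.151:
  /20 154.182.80.0: no
  /25 78.168.118.128: no
  /17 53.94.128.0: no
  /0 0.0.0.0: MATCH
Selected: next-hop 134.68.118.94 via eth1 (matched /0)


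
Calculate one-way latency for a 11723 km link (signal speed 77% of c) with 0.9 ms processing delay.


Speed = 0.77 * 3e5 km/s = 231000 km/s
Propagation delay = 11723 / 231000 = 0.0507 s = 50.7489 ms
Processing delay = 0.9 ms
Total one-way latency = 51.6489 ms


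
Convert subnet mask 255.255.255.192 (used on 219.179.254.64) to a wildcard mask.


Subnet mask: 255.255.255.192
Wildcard = 255.255.255.255 - subnet mask
255 - 255 = 0
255 - 255 = 0
255 - 255 = 0
255 - 192 = 63
Wildcard: 0.0.0.63


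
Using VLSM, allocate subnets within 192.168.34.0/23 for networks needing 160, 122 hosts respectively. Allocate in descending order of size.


160 hosts -> /24 (254 usable): 192.168.34.0/24
122 hosts -> /25 (126 usable): 192.168.35.0/25
Allocation: 192.168.34.0/24 (160 hosts, 254 usable); 192.168.35.0/25 (122 hosts, 126 usable)


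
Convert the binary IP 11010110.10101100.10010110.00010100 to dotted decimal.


11010110 = 214
10101100 = 172
10010110 = 150
00010100 = 20
IP: 214.172.150.20


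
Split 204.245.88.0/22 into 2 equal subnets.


New prefix = 22 + 1 = 23
Each subnet has 512 addresses
  204.245.88.0/23
  204.245.90.0/23
Subnets: 204.245.88.0/23, 204.245.90.0/23


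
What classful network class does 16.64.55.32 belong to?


First octet: 16
Binary: 00010000
0xxxxxxx -> Class A (1-126)
Class A, default mask 255.0.0.0 (/8)


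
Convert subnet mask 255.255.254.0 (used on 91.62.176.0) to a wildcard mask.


Subnet mask: 255.255.254.0
Wildcard = 255.255.255.255 - subnet mask
255 - 255 = 0
255 - 255 = 0
255 - 254 = 1
255 - 0 = 255
Wildcard: 0.0.1.255


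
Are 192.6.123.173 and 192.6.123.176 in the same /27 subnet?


Mask: 255.255.255.224
192.6.123.173 AND mask = 192.6.123.160
192.6.123.176 AND mask = 192.6.123.160
Yes, same subnet (192.6.123.160)


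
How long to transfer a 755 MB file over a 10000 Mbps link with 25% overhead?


Effective throughput = 10000 * (1 - 25/100) = 7500 Mbps
File size in Mb = 755 * 8 = 6040 Mb
Time = 6040 / 7500
Time = 0.8053 seconds


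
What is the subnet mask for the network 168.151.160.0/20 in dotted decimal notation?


/20 means 20 network bits, 12 host bits
Binary: 11111111111111111111000000000000
Mask: 255.255.240.0


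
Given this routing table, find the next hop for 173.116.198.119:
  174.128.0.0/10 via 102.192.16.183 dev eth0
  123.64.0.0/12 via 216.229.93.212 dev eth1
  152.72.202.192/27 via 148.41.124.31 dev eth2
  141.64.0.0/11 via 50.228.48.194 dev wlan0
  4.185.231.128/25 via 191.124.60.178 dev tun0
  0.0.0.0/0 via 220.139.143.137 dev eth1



Longest prefix match for 173.116.198.119:
  /10 174.128.0.0: no
  /12 123.64.0.0: no
  /27 152.72.202.192: no
  /11 141.64.0.0: no
  /25 4.185.231.128: no
  /0 0.0.0.0: MATCH
Selected: next-hop 220.139.143.137 via eth1 (matched /0)


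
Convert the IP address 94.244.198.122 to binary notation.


94 = 01011110
244 = 11110100
198 = 11000110
122 = 01111010
Binary: 01011110.11110100.11000110.01111010


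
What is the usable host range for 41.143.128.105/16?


Network: 41.143.0.0
Broadcast: 41.143.255.255
First usable = network + 1
Last usable = broadcast - 1
Range: 41.143.0.1 to 41.143.255.254


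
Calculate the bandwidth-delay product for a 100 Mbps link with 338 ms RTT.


BDP = bandwidth * RTT
= 100 Mbps * 338 ms
= 100 * 1e6 * 338 / 1000 bits
= 33800000 bits
= 4225000 bytes
= 4125.9766 KB
BDP = 33800000 bits (4225000 bytes)


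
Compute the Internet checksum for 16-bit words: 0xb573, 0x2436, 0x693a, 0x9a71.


Sum all words (with carry folding):
+ 0xb573 = 0xb573
+ 0x2436 = 0xd9a9
+ 0x693a = 0x42e4
+ 0x9a71 = 0xdd55
One's complement: ~0xdd55
Checksum = 0x22aa


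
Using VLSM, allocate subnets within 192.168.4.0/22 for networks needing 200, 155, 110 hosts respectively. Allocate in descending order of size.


200 hosts -> /24 (254 usable): 192.168.4.0/24
155 hosts -> /24 (254 usable): 192.168.5.0/24
110 hosts -> /25 (126 usable): 192.168.6.0/25
Allocation: 192.168.4.0/24 (200 hosts, 254 usable); 192.168.5.0/24 (155 hosts, 254 usable); 192.168.6.0/25 (110 hosts, 126 usable)


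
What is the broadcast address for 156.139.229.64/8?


Network: 156.0.0.0/8
Host bits = 24
Set all host bits to 1:
Broadcast: 156.255.255.255


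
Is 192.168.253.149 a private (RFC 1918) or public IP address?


RFC 1918 private ranges:
  10.0.0.0/8 (10.0.0.0 - 10.255.255.255)
  172.16.0.0/12 (172.16.0.0 - 172.31.255.255)
  192.168.0.0/16 (192.168.0.0 - 192.168.255.255)
Private (in 192.168.0.0/16)


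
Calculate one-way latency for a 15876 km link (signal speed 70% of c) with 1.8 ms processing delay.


Speed = 0.7 * 3e5 km/s = 210000 km/s
Propagation delay = 15876 / 210000 = 0.0756 s = 75.6 ms
Processing delay = 1.8 ms
Total one-way latency = 77.4 ms


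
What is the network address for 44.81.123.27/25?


IP:   00101100.01010001.01111011.00011011
Mask: 11111111.11111111.11111111.10000000
AND operation:
Net:  00101100.01010001.01111011.00000000
Network: 44.81.123.0/25


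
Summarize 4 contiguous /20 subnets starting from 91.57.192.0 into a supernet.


Original prefix: /20
Number of subnets: 4 = 2^2
New prefix = 20 - 2 = 18
Supernet: 91.57.192.0/18


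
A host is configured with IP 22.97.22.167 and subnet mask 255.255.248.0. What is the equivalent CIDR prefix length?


Binary: 11111111.11111111.11111000.00000000
Count leading 1s
Prefix: /21


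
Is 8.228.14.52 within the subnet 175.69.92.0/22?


Subnet network: 175.69.92.0
Test IP AND mask: 8.228.12.0
No, 8.228.14.52 is not in 175.69.92.0/22


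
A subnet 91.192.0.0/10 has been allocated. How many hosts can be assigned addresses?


Host bits = 32 - 10 = 22
Total addresses = 2^22 = 4194304
Usable = total - 2 (network and broadcast)
Usable hosts: 4194302


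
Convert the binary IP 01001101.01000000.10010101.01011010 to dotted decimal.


01001101 = 77
01000000 = 64
10010101 = 149
01011010 = 90
IP: 77.64.149.90


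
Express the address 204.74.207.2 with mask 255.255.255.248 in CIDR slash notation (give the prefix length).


Binary: 11111111.11111111.11111111.11111000
Count leading 1s
Prefix: /29


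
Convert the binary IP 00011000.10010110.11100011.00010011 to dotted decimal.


00011000 = 24
10010110 = 150
11100011 = 227
00010011 = 19
IP: 24.150.227.19


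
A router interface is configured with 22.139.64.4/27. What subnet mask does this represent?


/27 means 27 network bits, 5 host bits
Binary: 11111111111111111111111111100000
Mask: 255.255.255.224


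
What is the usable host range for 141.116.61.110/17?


Network: 141.116.0.0
Broadcast: 141.116.127.255
First usable = network + 1
Last usable = broadcast - 1
Range: 141.116.0.1 to 141.116.127.254


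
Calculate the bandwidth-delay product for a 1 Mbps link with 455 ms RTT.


BDP = bandwidth * RTT
= 1 Mbps * 455 ms
= 1 * 1e6 * 455 / 1000 bits
= 455000 bits
= 56875 bytes
= 55.542 KB
BDP = 455000 bits (56875 bytes)


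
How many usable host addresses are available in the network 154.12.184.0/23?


Host bits = 32 - 23 = 9
Total addresses = 2^9 = 512
Usable = total - 2 (network and broadcast)
Usable hosts: 510


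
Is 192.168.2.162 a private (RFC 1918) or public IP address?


RFC 1918 private ranges:
  10.0.0.0/8 (10.0.0.0 - 10.255.255.255)
  172.16.0.0/12 (172.16.0.0 - 172.31.255.255)
  192.168.0.0/16 (192.168.0.0 - 192.168.255.255)
Private (in 192.168.0.0/16)


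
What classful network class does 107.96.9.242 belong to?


First octet: 107
Binary: 01101011
0xxxxxxx -> Class A (1-126)
Class A, default mask 255.0.0.0 (/8)


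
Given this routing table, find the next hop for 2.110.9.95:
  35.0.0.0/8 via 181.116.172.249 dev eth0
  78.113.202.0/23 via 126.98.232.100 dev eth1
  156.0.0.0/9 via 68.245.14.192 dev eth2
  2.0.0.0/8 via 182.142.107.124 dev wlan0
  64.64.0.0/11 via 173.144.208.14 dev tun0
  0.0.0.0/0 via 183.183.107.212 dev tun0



Longest prefix match for 2.110.9.95:
  /8 35.0.0.0: no
  /23 78.113.202.0: no
  /9 156.0.0.0: no
  /8 2.0.0.0: MATCH
  /11 64.64.0.0: no
  /0 0.0.0.0: MATCH
Selected: next-hop 182.142.107.124 via wlan0 (matched /8)


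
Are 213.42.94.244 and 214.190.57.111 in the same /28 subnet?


Mask: 255.255.255.240
213.42.94.244 AND mask = 213.42.94.240
214.190.57.111 AND mask = 214.190.57.96
No, different subnets (213.42.94.240 vs 214.190.57.96)


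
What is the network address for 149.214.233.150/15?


IP:   10010101.11010110.11101001.10010110
Mask: 11111111.11111110.00000000.00000000
AND operation:
Net:  10010101.11010110.00000000.00000000
Network: 149.214.0.0/15


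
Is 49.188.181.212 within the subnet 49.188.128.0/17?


Subnet network: 49.188.128.0
Test IP AND mask: 49.188.128.0
Yes, 49.188.181.212 is in 49.188.128.0/17


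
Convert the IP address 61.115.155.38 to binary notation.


61 = 00111101
115 = 01110011
155 = 10011011
38 = 00100110
Binary: 00111101.01110011.10011011.00100110


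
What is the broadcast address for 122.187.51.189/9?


Network: 122.128.0.0/9
Host bits = 23
Set all host bits to 1:
Broadcast: 122.255.255.255


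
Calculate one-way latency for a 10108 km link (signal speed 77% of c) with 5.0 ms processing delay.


Speed = 0.77 * 3e5 km/s = 231000 km/s
Propagation delay = 10108 / 231000 = 0.0438 s = 43.7576 ms
Processing delay = 5.0 ms
Total one-way latency = 48.7576 ms


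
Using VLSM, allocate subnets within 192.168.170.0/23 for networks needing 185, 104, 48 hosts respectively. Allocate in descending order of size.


185 hosts -> /24 (254 usable): 192.168.170.0/24
104 hosts -> /25 (126 usable): 192.168.171.0/25
48 hosts -> /26 (62 usable): 192.168.171.128/26
Allocation: 192.168.170.0/24 (185 hosts, 254 usable); 192.168.171.0/25 (104 hosts, 126 usable); 192.168.171.128/26 (48 hosts, 62 usable)


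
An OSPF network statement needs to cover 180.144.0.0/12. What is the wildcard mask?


Subnet mask: 255.240.0.0
Wildcard = 255.255.255.255 - subnet mask
255 - 255 = 0
255 - 240 = 15
255 - 0 = 255
255 - 0 = 255
Wildcard: 0.15.255.255


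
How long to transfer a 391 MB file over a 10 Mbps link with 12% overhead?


Effective throughput = 10 * (1 - 12/100) = 8.8 Mbps
File size in Mb = 391 * 8 = 3128 Mb
Time = 3128 / 8.8
Time = 355.4545 seconds


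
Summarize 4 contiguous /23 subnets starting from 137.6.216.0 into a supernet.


Original prefix: /23
Number of subnets: 4 = 2^2
New prefix = 23 - 2 = 21
Supernet: 137.6.216.0/21


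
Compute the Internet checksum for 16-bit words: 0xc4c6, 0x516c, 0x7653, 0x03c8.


Sum all words (with carry folding):
+ 0xc4c6 = 0xc4c6
+ 0x516c = 0x1633
+ 0x7653 = 0x8c86
+ 0x03c8 = 0x904e
One's complement: ~0x904e
Checksum = 0x6fb1


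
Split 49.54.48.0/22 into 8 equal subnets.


New prefix = 22 + 3 = 25
Each subnet has 128 addresses
  49.54.48.0/25
  49.54.48.128/25
  49.54.49.0/25
  49.54.49.128/25
  49.54.50.0/25
  49.54.50.128/25
  49.54.51.0/25
  49.54.51.128/25
Subnets: 49.54.48.0/25, 49.54.48.128/25, 49.54.49.0/25, 49.54.49.128/25, 49.54.50.0/25, 49.54.50.128/25, 49.54.51.0/25, 49.54.51.128/25


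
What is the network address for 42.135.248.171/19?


IP:   00101010.10000111.11111000.10101011
Mask: 11111111.11111111.11100000.00000000
AND operation:
Net:  00101010.10000111.11100000.00000000
Network: 42.135.224.0/19


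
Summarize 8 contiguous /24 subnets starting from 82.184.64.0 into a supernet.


Original prefix: /24
Number of subnets: 8 = 2^3
New prefix = 24 - 3 = 21
Supernet: 82.184.64.0/21


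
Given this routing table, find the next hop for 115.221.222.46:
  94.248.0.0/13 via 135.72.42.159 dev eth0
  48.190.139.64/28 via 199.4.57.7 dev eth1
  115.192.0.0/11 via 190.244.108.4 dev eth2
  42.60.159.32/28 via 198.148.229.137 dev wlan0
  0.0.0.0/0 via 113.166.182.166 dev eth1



Longest prefix match for 115.221.222.46:
  /13 94.248.0.0: no
  /28 48.190.139.64: no
  /11 115.192.0.0: MATCH
  /28 42.60.159.32: no
  /0 0.0.0.0: MATCH
Selected: next-hop 190.244.108.4 via eth2 (matched /11)


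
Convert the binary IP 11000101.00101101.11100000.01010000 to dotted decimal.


11000101 = 197
00101101 = 45
11100000 = 224
01010000 = 80
IP: 197.45.224.80


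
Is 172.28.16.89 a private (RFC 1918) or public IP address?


RFC 1918 private ranges:
  10.0.0.0/8 (10.0.0.0 - 10.255.255.255)
  172.16.0.0/12 (172.16.0.0 - 172.31.255.255)
  192.168.0.0/16 (192.168.0.0 - 192.168.255.255)
Private (in 172.16.0.0/12)


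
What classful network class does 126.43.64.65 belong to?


First octet: 126
Binary: 01111110
0xxxxxxx -> Class A (1-126)
Class A, default mask 255.0.0.0 (/8)


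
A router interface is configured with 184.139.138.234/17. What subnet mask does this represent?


/17 means 17 network bits, 15 host bits
Binary: 11111111111111111000000000000000
Mask: 255.255.128.0


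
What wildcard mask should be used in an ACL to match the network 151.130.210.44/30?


Subnet mask: 255.255.255.252
Wildcard = 255.255.255.255 - subnet mask
255 - 255 = 0
255 - 255 = 0
255 - 255 = 0
255 - 252 = 3
Wildcard: 0.0.0.3


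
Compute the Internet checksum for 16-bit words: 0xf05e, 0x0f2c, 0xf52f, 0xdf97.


Sum all words (with carry folding):
+ 0xf05e = 0xf05e
+ 0x0f2c = 0xff8a
+ 0xf52f = 0xf4ba
+ 0xdf97 = 0xd452
One's complement: ~0xd452
Checksum = 0x2bad


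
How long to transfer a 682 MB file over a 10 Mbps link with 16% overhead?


Effective throughput = 10 * (1 - 16/100) = 8.4 Mbps
File size in Mb = 682 * 8 = 5456 Mb
Time = 5456 / 8.4
Time = 649.5238 seconds


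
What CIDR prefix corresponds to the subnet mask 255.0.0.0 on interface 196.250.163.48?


Binary: 11111111.00000000.00000000.00000000
Count leading 1s
Prefix: /8


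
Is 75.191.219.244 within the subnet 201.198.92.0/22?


Subnet network: 201.198.92.0
Test IP AND mask: 75.191.216.0
No, 75.191.219.244 is not in 201.198.92.0/22


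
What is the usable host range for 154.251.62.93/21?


Network: 154.251.56.0
Broadcast: 154.251.63.255
First usable = network + 1
Last usable = broadcast - 1
Range: 154.251.56.1 to 154.251.63.254


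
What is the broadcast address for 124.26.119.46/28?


Network: 124.26.119.32/28
Host bits = 4
Set all host bits to 1:
Broadcast: 124.26.119.47


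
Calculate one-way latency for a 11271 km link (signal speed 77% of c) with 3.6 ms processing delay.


Speed = 0.77 * 3e5 km/s = 231000 km/s
Propagation delay = 11271 / 231000 = 0.0488 s = 48.7922 ms
Processing delay = 3.6 ms
Total one-way latency = 52.3922 ms


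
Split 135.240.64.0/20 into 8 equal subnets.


New prefix = 20 + 3 = 23
Each subnet has 512 addresses
  135.240.64.0/23
  135.240.66.0/23
  135.240.68.0/23
  135.240.70.0/23
  135.240.72.0/23
  135.240.74.0/23
  135.240.76.0/23
  135.240.78.0/23
Subnets: 135.240.64.0/23, 135.240.66.0/23, 135.240.68.0/23, 135.240.70.0/23, 135.240.72.0/23, 135.240.74.0/23, 135.240.76.0/23, 135.240.78.0/23


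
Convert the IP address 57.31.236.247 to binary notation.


57 = 00111001
31 = 00011111
236 = 11101100
247 = 11110111
Binary: 00111001.00011111.11101100.11110111


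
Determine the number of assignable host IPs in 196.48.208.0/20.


Host bits = 32 - 20 = 12
Total addresses = 2^12 = 4096
Usable = total - 2 (network and broadcast)
Usable hosts: 4094


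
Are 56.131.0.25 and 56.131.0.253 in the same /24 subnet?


Mask: 255.255.255.0
56.131.0.25 AND mask = 56.131.0.0
56.131.0.253 AND mask = 56.131.0.0
Yes, same subnet (56.131.0.0)


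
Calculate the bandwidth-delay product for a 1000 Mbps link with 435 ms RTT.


BDP = bandwidth * RTT
= 1000 Mbps * 435 ms
= 1000 * 1e6 * 435 / 1000 bits
= 435000000 bits
= 54375000 bytes
= 53100.5859 KB
BDP = 435000000 bits (54375000 bytes)


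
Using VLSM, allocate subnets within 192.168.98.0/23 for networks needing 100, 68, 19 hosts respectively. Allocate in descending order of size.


100 hosts -> /25 (126 usable): 192.168.98.0/25
68 hosts -> /25 (126 usable): 192.168.98.128/25
19 hosts -> /27 (30 usable): 192.168.99.0/27
Allocation: 192.168.98.0/25 (100 hosts, 126 usable); 192.168.98.128/25 (68 hosts, 126 usable); 192.168.99.0/27 (19 hosts, 30 usable)


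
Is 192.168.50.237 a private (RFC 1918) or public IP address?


RFC 1918 private ranges:
  10.0.0.0/8 (10.0.0.0 - 10.255.255.255)
  172.16.0.0/12 (172.16.0.0 - 172.31.255.255)
  192.168.0.0/16 (192.168.0.0 - 192.168.255.255)
Private (in 192.168.0.0/16)


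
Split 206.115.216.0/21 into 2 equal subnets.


New prefix = 21 + 1 = 22
Each subnet has 1024 addresses
  206.115.216.0/22
  206.115.220.0/22
Subnets: 206.115.216.0/22, 206.115.220.0/22


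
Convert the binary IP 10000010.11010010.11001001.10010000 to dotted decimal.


10000010 = 130
11010010 = 210
11001001 = 201
10010000 = 144
IP: 130.210.201.144


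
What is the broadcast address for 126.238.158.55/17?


Network: 126.238.128.0/17
Host bits = 15
Set all host bits to 1:
Broadcast: 126.238.255.255


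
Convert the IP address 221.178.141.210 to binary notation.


221 = 11011101
178 = 10110010
141 = 10001101
210 = 11010010
Binary: 11011101.10110010.10001101.11010010


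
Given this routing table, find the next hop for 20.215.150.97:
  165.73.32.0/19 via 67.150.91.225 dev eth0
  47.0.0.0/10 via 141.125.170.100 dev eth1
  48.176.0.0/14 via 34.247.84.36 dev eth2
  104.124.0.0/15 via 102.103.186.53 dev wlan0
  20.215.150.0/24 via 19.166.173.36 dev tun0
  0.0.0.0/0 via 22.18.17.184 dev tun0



Longest prefix match for 20.215.150.97:
  /19 165.73.32.0: no
  /10 47.0.0.0: no
  /14 48.176.0.0: no
  /15 104.124.0.0: no
  /24 20.215.150.0: MATCH
  /0 0.0.0.0: MATCH
Selected: next-hop 19.166.173.36 via tun0 (matched /24)


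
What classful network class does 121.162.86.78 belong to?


First octet: 121
Binary: 01111001
0xxxxxxx -> Class A (1-126)
Class A, default mask 255.0.0.0 (/8)


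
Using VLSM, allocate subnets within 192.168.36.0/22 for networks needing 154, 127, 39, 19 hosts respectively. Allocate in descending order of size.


154 hosts -> /24 (254 usable): 192.168.36.0/24
127 hosts -> /24 (254 usable): 192.168.37.0/24
39 hosts -> /26 (62 usable): 192.168.38.0/26
19 hosts -> /27 (30 usable): 192.168.38.64/27
Allocation: 192.168.36.0/24 (154 hosts, 254 usable); 192.168.37.0/24 (127 hosts, 254 usable); 192.168.38.0/26 (39 hosts, 62 usable); 192.168.38.64/27 (19 hosts, 30 usable)


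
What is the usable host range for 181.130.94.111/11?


Network: 181.128.0.0
Broadcast: 181.159.255.255
First usable = network + 1
Last usable = broadcast - 1
Range: 181.128.0.1 to 181.159.255.254


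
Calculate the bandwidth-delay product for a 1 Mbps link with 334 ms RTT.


BDP = bandwidth * RTT
= 1 Mbps * 334 ms
= 1 * 1e6 * 334 / 1000 bits
= 334000 bits
= 41750 bytes
= 40.7715 KB
BDP = 334000 bits (41750 bytes)


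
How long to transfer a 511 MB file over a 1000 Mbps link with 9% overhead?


Effective throughput = 1000 * (1 - 9/100) = 910 Mbps
File size in Mb = 511 * 8 = 4088 Mb
Time = 4088 / 910
Time = 4.4923 seconds


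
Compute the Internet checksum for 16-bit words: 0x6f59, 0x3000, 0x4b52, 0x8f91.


Sum all words (with carry folding):
+ 0x6f59 = 0x6f59
+ 0x3000 = 0x9f59
+ 0x4b52 = 0xeaab
+ 0x8f91 = 0x7a3d
One's complement: ~0x7a3d
Checksum = 0x85c2


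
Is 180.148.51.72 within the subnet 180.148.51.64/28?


Subnet network: 180.148.51.64
Test IP AND mask: 180.148.51.64
Yes, 180.148.51.72 is in 180.148.51.64/28


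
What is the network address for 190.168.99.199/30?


IP:   10111110.10101000.01100011.11000111
Mask: 11111111.11111111.11111111.11111100
AND operation:
Net:  10111110.10101000.01100011.11000100
Network: 190.168.99.196/30


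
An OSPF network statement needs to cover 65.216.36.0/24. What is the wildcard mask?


Subnet mask: 255.255.255.0
Wildcard = 255.255.255.255 - subnet mask
255 - 255 = 0
255 - 255 = 0
255 - 255 = 0
255 - 0 = 255
Wildcard: 0.0.0.255


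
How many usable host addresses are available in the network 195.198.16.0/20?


Host bits = 32 - 20 = 12
Total addresses = 2^12 = 4096
Usable = total - 2 (network and broadcast)
Usable hosts: 4094


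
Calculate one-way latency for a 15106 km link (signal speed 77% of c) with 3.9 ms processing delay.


Speed = 0.77 * 3e5 km/s = 231000 km/s
Propagation delay = 15106 / 231000 = 0.0654 s = 65.3939 ms
Processing delay = 3.9 ms
Total one-way latency = 69.2939 ms


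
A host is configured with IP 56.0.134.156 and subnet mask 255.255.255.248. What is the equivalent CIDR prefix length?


Binary: 11111111.11111111.11111111.11111000
Count leading 1s
Prefix: /29


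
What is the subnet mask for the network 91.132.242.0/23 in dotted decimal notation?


/23 means 23 network bits, 9 host bits
Binary: 11111111111111111111111000000000
Mask: 255.255.254.0


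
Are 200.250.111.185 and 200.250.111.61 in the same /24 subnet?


Mask: 255.255.255.0
200.250.111.185 AND mask = 200.250.111.0
200.250.111.61 AND mask = 200.250.111.0
Yes, same subnet (200.250.111.0)


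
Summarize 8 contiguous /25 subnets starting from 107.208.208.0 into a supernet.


Original prefix: /25
Number of subnets: 8 = 2^3
New prefix = 25 - 3 = 22
Supernet: 107.208.208.0/22


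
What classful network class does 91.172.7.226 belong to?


First octet: 91
Binary: 01011011
0xxxxxxx -> Class A (1-126)
Class A, default mask 255.0.0.0 (/8)


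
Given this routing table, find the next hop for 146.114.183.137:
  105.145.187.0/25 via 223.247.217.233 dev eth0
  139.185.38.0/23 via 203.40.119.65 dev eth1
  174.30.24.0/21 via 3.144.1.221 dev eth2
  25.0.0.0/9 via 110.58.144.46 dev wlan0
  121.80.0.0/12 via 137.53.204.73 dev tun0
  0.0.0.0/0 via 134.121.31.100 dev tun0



Longest prefix match for 146.114.183.137:
  /25 105.145.187.0: no
  /23 139.185.38.0: no
  /21 174.30.24.0: no
  /9 25.0.0.0: no
  /12 121.80.0.0: no
  /0 0.0.0.0: MATCH
Selected: next-hop 134.121.31.100 via tun0 (matched /0)


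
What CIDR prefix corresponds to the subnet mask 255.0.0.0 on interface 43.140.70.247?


Binary: 11111111.00000000.00000000.00000000
Count leading 1s
Prefix: /8


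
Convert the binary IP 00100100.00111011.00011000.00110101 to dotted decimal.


00100100 = 36
00111011 = 59
00011000 = 24
00110101 = 53
IP: 36.59.24.53


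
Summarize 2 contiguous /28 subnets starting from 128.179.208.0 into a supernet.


Original prefix: /28
Number of subnets: 2 = 2^1
New prefix = 28 - 1 = 27
Supernet: 128.179.208.0/27


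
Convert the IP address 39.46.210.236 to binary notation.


39 = 00100111
46 = 00101110
210 = 11010010
236 = 11101100
Binary: 00100111.00101110.11010010.11101100
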